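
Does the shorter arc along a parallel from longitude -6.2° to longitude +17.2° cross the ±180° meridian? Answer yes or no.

No

Signed shortest Δλ = ((17.2 − -6.2 + 180) mod 360) − 180 = 23.4°.
Going east by 23.4° from -6.2° reaches +17.2° without touching 180°.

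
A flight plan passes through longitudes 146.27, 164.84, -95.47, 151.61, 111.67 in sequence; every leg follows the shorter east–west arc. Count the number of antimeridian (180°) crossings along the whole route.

2

Leg 1: +146.27° → +164.84°, shortest Δλ = 18.57° (east) — does not cross 180°.
Leg 2: +164.84° → -95.47°, shortest Δλ = 99.69° (east) — crosses 180°.
Leg 3: -95.47° → +151.61°, shortest Δλ = -112.92° (west) — crosses 180°.
Leg 4: +151.61° → +111.67°, shortest Δλ = -39.94° (west) — does not cross 180°.
Total crossings: 2.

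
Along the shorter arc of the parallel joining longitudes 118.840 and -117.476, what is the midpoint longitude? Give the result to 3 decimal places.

-179.318°

Signed shortest Δλ from +118.840° to -117.476° is +123.684°.
Midpoint longitude = +118.840° + (+123.684°)/2 = +118.840° + 61.842° = +180.682°.
Normalise into (−180°, 180°]: -179.318°.
(The naïve average (+118.840 + -117.476)/2 = 0.682° is on the wrong side of the globe.)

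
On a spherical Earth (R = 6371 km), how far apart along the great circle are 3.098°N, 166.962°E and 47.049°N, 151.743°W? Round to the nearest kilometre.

6292 km

Δλ = -151.743 − 166.962 = -318.705°; wrapped into (−180°, 180°]: 41.295°.
Δφ = 47.049 − 3.098 = 43.951°.
a = sin²(Δφ/2) + cos φ₁ · cos φ₂ · sin²(Δλ/2) = 0.224631.
c = 2·atan2(√a, √(1−a)) = 0.98755 rad → d = 6371·c ≈ 6291.66 km.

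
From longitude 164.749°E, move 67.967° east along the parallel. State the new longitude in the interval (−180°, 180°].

Start at +164.749°; shift +67.967° → +232.716°.
+232.716° lies outside (−180°, 180°]; subtract 360° → -127.284°.

127.284°W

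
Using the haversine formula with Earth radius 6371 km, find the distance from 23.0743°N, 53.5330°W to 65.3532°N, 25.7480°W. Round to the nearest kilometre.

5106 km

Δλ = -25.7480 − -53.5330 = 27.7850°.
Δφ = 65.3532 − 23.0743 = 42.2789°.
a = sin²(Δφ/2) + cos φ₁ · cos φ₂ · sin²(Δλ/2) = 0.152178.
c = 2·atan2(√a, √(1−a)) = 0.80148 rad → d = 6371·c ≈ 5106.23 km.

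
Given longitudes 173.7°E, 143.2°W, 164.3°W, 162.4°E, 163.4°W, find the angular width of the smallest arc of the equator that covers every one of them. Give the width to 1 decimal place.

54.4°

Sort the longitudes: -164.3°, -163.4°, -143.2°, +162.4°, +173.7°.
Eastward gaps between consecutive values (wrapping around): 0.9°, 20.2°, 305.6°, 11.3°, 22.0°.
Largest gap = 305.6° ⇒ minimal covering band is its complement: 360° − 305.6° = 54.4°.
Band runs from +162.4° eastward to -143.2°, crossing the antimeridian.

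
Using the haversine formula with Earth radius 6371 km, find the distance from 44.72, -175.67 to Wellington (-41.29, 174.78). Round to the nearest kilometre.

Δλ = 174.78 − -175.67 = 350.45°; wrapped into (−180°, 180°]: -9.55°.
Δφ = -41.29 − 44.72 = -86.01°.
a = sin²(Δφ/2) + cos φ₁ · cos φ₂ · sin²(Δλ/2) = 0.468908.
c = 2·atan2(√a, √(1−a)) = 1.50857 rad → d = 6371·c ≈ 9611.12 km.

9611 km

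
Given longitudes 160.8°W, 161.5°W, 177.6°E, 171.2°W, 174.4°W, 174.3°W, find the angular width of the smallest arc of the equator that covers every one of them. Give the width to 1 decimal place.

21.6°

Sort the longitudes: -174.4°, -174.3°, -171.2°, -161.5°, -160.8°, +177.6°.
Eastward gaps between consecutive values (wrapping around): 0.1°, 3.1°, 9.7°, 0.7°, 338.4°, 8.0°.
Largest gap = 338.4° ⇒ minimal covering band is its complement: 360° − 338.4° = 21.6°.
Band runs from +177.6° eastward to -160.8°, crossing the antimeridian.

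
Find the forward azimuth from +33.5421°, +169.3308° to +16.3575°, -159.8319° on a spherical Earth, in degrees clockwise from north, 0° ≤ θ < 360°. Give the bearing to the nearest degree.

Δλ = -159.8319 − 169.3308 = -329.1627°; wrapped into (−180°, 180°]: 30.8373°.
θ = atan2( sin Δλ · cos φ₂ , cos φ₁ · sin φ₂ − sin φ₁ · cos φ₂ · cos Δλ )
  = atan2(0.49185, -0.22050) = 114.147° → normalised to [0°, 360°): 114.147°.

114°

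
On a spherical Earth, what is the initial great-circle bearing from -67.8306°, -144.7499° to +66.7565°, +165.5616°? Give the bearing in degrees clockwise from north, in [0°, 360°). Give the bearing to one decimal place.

332.7°

Δλ = 165.5616 − -144.7499 = 310.3115°; wrapped into (−180°, 180°]: -49.6885°.
θ = atan2( sin Δλ · cos φ₂ , cos φ₁ · sin φ₂ − sin φ₁ · cos φ₂ · cos Δλ )
  = atan2(-0.30093, 0.58315) = -27.295° → normalised to [0°, 360°): 332.705°.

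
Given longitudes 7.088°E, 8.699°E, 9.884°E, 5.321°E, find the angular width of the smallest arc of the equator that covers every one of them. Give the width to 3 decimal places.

4.563°

Sort the longitudes: +5.321°, +7.088°, +8.699°, +9.884°.
Eastward gaps between consecutive values (wrapping around): 1.767°, 1.611°, 1.185°, 355.437°.
Largest gap = 355.437° ⇒ minimal covering band is its complement: 360° − 355.437° = 4.563°.
Band runs from +5.321° eastward to +9.884°.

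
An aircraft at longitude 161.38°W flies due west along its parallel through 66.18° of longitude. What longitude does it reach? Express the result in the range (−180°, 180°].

Start at -161.38°; shift −66.18° → -227.56°.
-227.56° lies outside (−180°, 180°]; add 360° → +132.44°.

132.44°E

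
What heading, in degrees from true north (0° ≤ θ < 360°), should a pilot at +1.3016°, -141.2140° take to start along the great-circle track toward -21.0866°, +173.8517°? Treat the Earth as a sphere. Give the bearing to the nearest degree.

Δλ = 173.8517 − -141.2140 = 315.0657°; wrapped into (−180°, 180°]: -44.9343°.
θ = atan2( sin Δλ · cos φ₂ , cos φ₁ · sin φ₂ − sin φ₁ · cos φ₂ · cos Δλ )
  = atan2(-0.65900, -0.37469) = -119.621° → normalised to [0°, 360°): 240.379°.

240°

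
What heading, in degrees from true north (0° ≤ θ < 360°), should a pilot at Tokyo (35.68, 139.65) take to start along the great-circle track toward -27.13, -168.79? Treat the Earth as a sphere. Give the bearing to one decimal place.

Δλ = -168.79 − 139.65 = -308.44°; wrapped into (−180°, 180°]: 51.56°.
θ = atan2( sin Δλ · cos φ₂ , cos φ₁ · sin φ₂ − sin φ₁ · cos φ₂ · cos Δλ )
  = atan2(0.69708, -0.69312) = 134.837° → normalised to [0°, 360°): 134.837°.

134.8°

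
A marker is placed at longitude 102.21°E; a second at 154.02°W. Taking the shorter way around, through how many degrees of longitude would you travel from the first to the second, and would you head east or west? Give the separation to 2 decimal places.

103.77° east

Raw difference: -154.02 − 102.21 = -256.23°.
Normalise into (−180°, 180°]: -256.23° + 360° = 103.77°.
Positive ⇒ the second point lies to the east; separation 103.77°.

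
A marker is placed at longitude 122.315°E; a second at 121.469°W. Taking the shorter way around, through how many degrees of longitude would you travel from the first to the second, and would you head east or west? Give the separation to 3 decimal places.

116.216° east

Raw difference: -121.469 − 122.315 = -243.784°.
Normalise into (−180°, 180°]: -243.784° + 360° = 116.216°.
Positive ⇒ the second point lies to the east; separation 116.216°.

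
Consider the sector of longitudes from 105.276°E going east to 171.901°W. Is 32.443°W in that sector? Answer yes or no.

Band width going east from +105.276° to -171.901°: ((-171.901 − 105.276) mod 360) = 82.823°.
Offset of -32.443° east of the west edge: ((-32.443 − 105.276) mod 360) = 222.281°.
222.281° > 82.823° ⇒ outside.

No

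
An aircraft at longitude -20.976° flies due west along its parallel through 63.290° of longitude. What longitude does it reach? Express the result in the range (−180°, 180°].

Start at -20.976°; shift −63.290° → -84.266°.
-84.266° already lies in (−180°, 180°].

-84.266°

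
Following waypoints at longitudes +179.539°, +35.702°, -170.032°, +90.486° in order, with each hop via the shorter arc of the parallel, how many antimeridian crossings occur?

Leg 1: +179.539° → +35.702°, shortest Δλ = -143.837° (west) — does not cross 180°.
Leg 2: +35.702° → -170.032°, shortest Δλ = 154.266° (east) — crosses 180°.
Leg 3: -170.032° → +90.486°, shortest Δλ = -99.482° (west) — crosses 180°.
Total crossings: 2.

2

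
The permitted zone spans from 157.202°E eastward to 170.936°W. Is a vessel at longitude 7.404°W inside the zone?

No

Band width going east from +157.202° to -170.936°: ((-170.936 − 157.202) mod 360) = 31.862°.
Offset of -7.404° east of the west edge: ((-7.404 − 157.202) mod 360) = 195.394°.
195.394° > 31.862° ⇒ outside.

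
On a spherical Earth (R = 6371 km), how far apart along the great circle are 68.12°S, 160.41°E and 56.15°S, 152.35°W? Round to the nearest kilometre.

2699 km

Δλ = -152.35 − 160.41 = -312.76°; wrapped into (−180°, 180°]: 47.24°.
Δφ = -56.15 − -68.12 = 11.97°.
a = sin²(Δφ/2) + cos φ₁ · cos φ₂ · sin²(Δλ/2) = 0.044196.
c = 2·atan2(√a, √(1−a)) = 0.42362 rad → d = 6371·c ≈ 2698.87 km.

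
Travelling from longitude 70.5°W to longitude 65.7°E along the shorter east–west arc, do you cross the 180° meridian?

Signed shortest Δλ = ((65.7 − -70.5 + 180) mod 360) − 180 = 136.2°.
Going east by 136.2° from -70.5° reaches +65.7° without touching 180°.

No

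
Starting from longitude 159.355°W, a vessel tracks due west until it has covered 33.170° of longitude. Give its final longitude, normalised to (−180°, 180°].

167.475°E

Start at -159.355°; shift −33.170° → -192.525°.
-192.525° lies outside (−180°, 180°]; add 360° → +167.475°.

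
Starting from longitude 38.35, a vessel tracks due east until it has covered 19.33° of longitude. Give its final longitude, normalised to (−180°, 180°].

Start at +38.35°; shift +19.33° → +57.68°.
+57.68° already lies in (−180°, 180°].

+57.68°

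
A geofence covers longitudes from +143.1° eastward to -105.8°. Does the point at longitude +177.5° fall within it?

Band width going east from +143.1° to -105.8°: ((-105.8 − 143.1) mod 360) = 111.1°.
Offset of +177.5° east of the west edge: ((177.5 − 143.1) mod 360) = 34.4°.
34.4° ≤ 111.1° ⇒ inside.

Yes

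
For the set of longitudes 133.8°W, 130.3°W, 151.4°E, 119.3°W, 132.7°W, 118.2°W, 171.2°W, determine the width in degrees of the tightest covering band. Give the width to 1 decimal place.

90.4°

Sort the longitudes: -171.2°, -133.8°, -132.7°, -130.3°, -119.3°, -118.2°, +151.4°.
Eastward gaps between consecutive values (wrapping around): 37.4°, 1.1°, 2.4°, 11.0°, 1.1°, 269.6°, 37.4°.
Largest gap = 269.6° ⇒ minimal covering band is its complement: 360° − 269.6° = 90.4°.
Band runs from +151.4° eastward to -118.2°, crossing the antimeridian.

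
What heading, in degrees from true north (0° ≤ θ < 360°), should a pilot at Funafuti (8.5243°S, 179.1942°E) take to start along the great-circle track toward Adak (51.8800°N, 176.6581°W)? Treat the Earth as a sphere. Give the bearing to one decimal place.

Δλ = -176.6581 − 179.1942 = -355.8523°; wrapped into (−180°, 180°]: 4.1477°.
θ = atan2( sin Δλ · cos φ₂ , cos φ₁ · sin φ₂ − sin φ₁ · cos φ₂ · cos Δλ )
  = atan2(0.04465, 0.86929) = 2.940° → normalised to [0°, 360°): 2.940°.

2.9°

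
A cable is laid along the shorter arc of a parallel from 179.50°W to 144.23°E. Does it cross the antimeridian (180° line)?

Yes

Naïve |144.23 − -179.50| = 323.73° > 180°, so the shorter arc goes the other way round — across 180°.
Signed shortest Δλ = ((144.23 − -179.50 + 180) mod 360) − 180 = -36.27°.
Going west by 36.27° from -179.50° passes through 180° before reaching +144.23°.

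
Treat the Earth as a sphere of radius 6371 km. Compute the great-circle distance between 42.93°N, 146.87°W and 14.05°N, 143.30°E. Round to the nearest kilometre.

7314 km

Δλ = 143.30 − -146.87 = 290.17°; wrapped into (−180°, 180°]: -69.83°.
Δφ = 14.05 − 42.93 = -28.88°.
a = sin²(Δφ/2) + cos φ₁ · cos φ₂ · sin²(Δλ/2) = 0.294870.
c = 2·atan2(√a, √(1−a)) = 1.14806 rad → d = 6371·c ≈ 7314.27 km.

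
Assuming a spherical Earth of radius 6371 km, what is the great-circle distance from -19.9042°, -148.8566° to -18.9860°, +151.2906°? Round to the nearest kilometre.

6242 km

Δλ = 151.2906 − -148.8566 = 300.1472°; wrapped into (−180°, 180°]: -59.8528°.
Δφ = -18.9860 − -19.9042 = 0.9182°.
a = sin²(Δφ/2) + cos φ₁ · cos φ₂ · sin²(Δλ/2) = 0.221354.
c = 2·atan2(√a, √(1−a)) = 0.97967 rad → d = 6371·c ≈ 6241.51 km.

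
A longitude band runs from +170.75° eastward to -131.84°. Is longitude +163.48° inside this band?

Band width going east from +170.75° to -131.84°: ((-131.84 − 170.75) mod 360) = 57.41°.
Offset of +163.48° east of the west edge: ((163.48 − 170.75) mod 360) = 352.73°.
352.73° > 57.41° ⇒ outside.

No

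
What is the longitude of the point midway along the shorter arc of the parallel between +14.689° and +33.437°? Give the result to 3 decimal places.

Signed shortest Δλ from +14.689° to +33.437° is +18.748°.
Midpoint longitude = +14.689° + (+18.748°)/2 = +14.689° + 9.374° = +24.063°.

+24.063°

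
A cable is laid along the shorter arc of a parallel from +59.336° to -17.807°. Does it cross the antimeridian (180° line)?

No

Signed shortest Δλ = ((-17.807 − 59.336 + 180) mod 360) − 180 = -77.143°.
Going west by 77.143° from +59.336° reaches -17.807° without touching 180°.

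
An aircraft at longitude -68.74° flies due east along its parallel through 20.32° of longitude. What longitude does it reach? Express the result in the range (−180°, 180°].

-48.42°

Start at -68.74°; shift +20.32° → -48.42°.
-48.42° already lies in (−180°, 180°].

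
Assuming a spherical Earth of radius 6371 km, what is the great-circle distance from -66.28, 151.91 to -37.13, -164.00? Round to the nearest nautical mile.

2309 nmi

Δλ = -164.00 − 151.91 = -315.91°; wrapped into (−180°, 180°]: 44.09°.
Δφ = -37.13 − -66.28 = 29.15°.
a = sin²(Δφ/2) + cos φ₁ · cos φ₂ · sin²(Δλ/2) = 0.108507.
c = 2·atan2(√a, √(1−a)) = 0.67135 rad → d = 6371·c ≈ 4277.14 km ≈ 2309.47 nmi.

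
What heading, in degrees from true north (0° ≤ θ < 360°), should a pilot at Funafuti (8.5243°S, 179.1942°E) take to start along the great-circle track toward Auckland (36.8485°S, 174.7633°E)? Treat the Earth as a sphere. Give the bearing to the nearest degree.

Δλ = 174.7633 − 179.1942 = -4.4309°.
θ = atan2( sin Δλ · cos φ₂ , cos φ₁ · sin φ₂ − sin φ₁ · cos φ₂ · cos Δλ )
  = atan2(-0.06182, -0.47481) = -172.582° → normalised to [0°, 360°): 187.418°.

187°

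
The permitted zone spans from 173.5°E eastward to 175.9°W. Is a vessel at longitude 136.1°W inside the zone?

Band width going east from +173.5° to -175.9°: ((-175.9 − 173.5) mod 360) = 10.6°.
Offset of -136.1° east of the west edge: ((-136.1 − 173.5) mod 360) = 50.4°.
50.4° > 10.6° ⇒ outside.

No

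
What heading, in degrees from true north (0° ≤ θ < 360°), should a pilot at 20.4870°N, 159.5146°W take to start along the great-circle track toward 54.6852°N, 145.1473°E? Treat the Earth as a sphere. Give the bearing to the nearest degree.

324°

Δλ = 145.1473 − -159.5146 = 304.6619°; wrapped into (−180°, 180°]: -55.3381°.
θ = atan2( sin Δλ · cos φ₂ , cos φ₁ · sin φ₂ − sin φ₁ · cos φ₂ · cos Δλ )
  = atan2(-0.47547, 0.64931) = -36.214° → normalised to [0°, 360°): 323.786°.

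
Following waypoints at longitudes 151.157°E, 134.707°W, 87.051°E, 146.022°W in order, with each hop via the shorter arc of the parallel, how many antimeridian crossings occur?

3

Leg 1: +151.157° → -134.707°, shortest Δλ = 74.136° (east) — crosses 180°.
Leg 2: -134.707° → +87.051°, shortest Δλ = -138.242° (west) — crosses 180°.
Leg 3: +87.051° → -146.022°, shortest Δλ = 126.927° (east) — crosses 180°.
Total crossings: 3.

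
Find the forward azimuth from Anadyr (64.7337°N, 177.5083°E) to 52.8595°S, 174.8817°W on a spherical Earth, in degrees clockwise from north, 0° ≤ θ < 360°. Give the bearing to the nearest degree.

175°

Δλ = -174.8817 − 177.5083 = -352.3900°; wrapped into (−180°, 180°]: 7.6100°.
θ = atan2( sin Δλ · cos φ₂ , cos φ₁ · sin φ₂ − sin φ₁ · cos φ₂ · cos Δλ )
  = atan2(0.07996, -0.88145) = 174.817° → normalised to [0°, 360°): 174.817°.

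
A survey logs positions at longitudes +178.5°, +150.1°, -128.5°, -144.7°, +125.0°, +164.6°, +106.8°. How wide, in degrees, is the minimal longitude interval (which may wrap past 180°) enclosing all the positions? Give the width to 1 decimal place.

Sort the longitudes: -144.7°, -128.5°, +106.8°, +125.0°, +150.1°, +164.6°, +178.5°.
Eastward gaps between consecutive values (wrapping around): 16.2°, 235.3°, 18.2°, 25.1°, 14.5°, 13.9°, 36.8°.
Largest gap = 235.3° ⇒ minimal covering band is its complement: 360° − 235.3° = 124.7°.
Band runs from +106.8° eastward to -128.5°, crossing the antimeridian.

124.7°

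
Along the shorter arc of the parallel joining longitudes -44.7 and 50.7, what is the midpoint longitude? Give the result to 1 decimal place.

Signed shortest Δλ from -44.7° to +50.7° is +95.4°.
Midpoint longitude = -44.7° + (+95.4°)/2 = -44.7° + 47.7° = +3.0°.

+3.0°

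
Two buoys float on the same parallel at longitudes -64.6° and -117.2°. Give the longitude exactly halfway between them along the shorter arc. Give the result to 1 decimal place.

-90.9°

Signed shortest Δλ from -64.6° to -117.2° is -52.6°.
Midpoint longitude = -64.6° + (-52.6°)/2 = -64.6° − 26.3° = -90.9°.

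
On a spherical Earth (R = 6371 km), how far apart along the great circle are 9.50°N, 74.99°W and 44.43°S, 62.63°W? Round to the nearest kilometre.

Δλ = -62.63 − -74.99 = 12.36°.
Δφ = -44.43 − 9.50 = -53.93°.
a = sin²(Δφ/2) + cos φ₁ · cos φ₂ · sin²(Δλ/2) = 0.213776.
c = 2·atan2(√a, √(1−a)) = 0.96131 rad → d = 6371·c ≈ 6124.49 km.

6124 km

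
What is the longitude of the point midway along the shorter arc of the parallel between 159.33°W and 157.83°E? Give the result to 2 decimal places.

Signed shortest Δλ from -159.33° to +157.83° is -42.84°.
Midpoint longitude = -159.33° + (-42.84°)/2 = -159.33° − 21.42° = -180.75°.
Normalise into (−180°, 180°]: +179.25°.
(The naïve average (-159.33 + +157.83)/2 = -0.75° is on the wrong side of the globe.)

179.25°E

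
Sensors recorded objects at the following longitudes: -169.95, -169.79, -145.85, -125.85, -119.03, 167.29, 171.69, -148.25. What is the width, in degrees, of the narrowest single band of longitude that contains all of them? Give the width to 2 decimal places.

73.68°

Sort the longitudes: -169.95°, -169.79°, -148.25°, -145.85°, -125.85°, -119.03°, +167.29°, +171.69°.
Eastward gaps between consecutive values (wrapping around): 0.16°, 21.54°, 2.40°, 20.00°, 6.82°, 286.32°, 4.40°, 18.36°.
Largest gap = 286.32° ⇒ minimal covering band is its complement: 360° − 286.32° = 73.68°.
Band runs from +167.29° eastward to -119.03°, crossing the antimeridian.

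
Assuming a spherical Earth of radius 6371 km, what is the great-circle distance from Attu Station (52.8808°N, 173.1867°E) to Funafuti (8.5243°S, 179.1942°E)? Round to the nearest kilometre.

6852 km

Δλ = 179.1942 − 173.1867 = 6.0075°.
Δφ = -8.5243 − 52.8808 = -61.4051°.
a = sin²(Δφ/2) + cos φ₁ · cos φ₂ · sin²(Δλ/2) = 0.262332.
c = 2·atan2(√a, √(1−a)) = 1.07545 rad → d = 6371·c ≈ 6851.69 km.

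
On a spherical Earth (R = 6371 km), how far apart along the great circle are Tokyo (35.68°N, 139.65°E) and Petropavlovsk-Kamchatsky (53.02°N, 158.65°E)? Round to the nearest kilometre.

2434 km

Δλ = 158.65 − 139.65 = 19.00°.
Δφ = 53.02 − 35.68 = 17.34°.
a = sin²(Δφ/2) + cos φ₁ · cos φ₂ · sin²(Δλ/2) = 0.036034.
c = 2·atan2(√a, √(1−a)) = 0.38197 rad → d = 6371·c ≈ 2433.53 km.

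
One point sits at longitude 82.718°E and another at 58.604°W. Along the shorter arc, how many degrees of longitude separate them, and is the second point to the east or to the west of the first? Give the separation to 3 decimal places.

141.322° west

Raw difference: -58.604 − 82.718 = -141.322°.
Normalise into (−180°, 180°]: -141.322° stays -141.322°.
Negative ⇒ the second point lies to the west; separation 141.322°.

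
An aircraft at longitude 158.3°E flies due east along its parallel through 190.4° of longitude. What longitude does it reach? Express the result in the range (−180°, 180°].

11.3°W

Start at +158.3°; shift +190.4° → +348.7°.
+348.7° lies outside (−180°, 180°]; subtract 360° → -11.3°.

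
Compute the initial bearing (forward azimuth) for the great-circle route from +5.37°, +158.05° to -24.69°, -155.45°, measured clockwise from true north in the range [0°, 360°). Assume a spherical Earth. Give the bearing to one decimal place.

Δλ = -155.45 − 158.05 = -313.50°; wrapped into (−180°, 180°]: 46.50°.
θ = atan2( sin Δλ · cos φ₂ , cos φ₁ · sin φ₂ − sin φ₁ · cos φ₂ · cos Δλ )
  = atan2(0.65906, -0.47441) = 125.747° → normalised to [0°, 360°): 125.747°.

125.7°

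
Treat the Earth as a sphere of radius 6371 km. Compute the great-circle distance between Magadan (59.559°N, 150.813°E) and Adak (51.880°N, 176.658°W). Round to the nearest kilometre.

2181 km

Δλ = -176.658 − 150.813 = -327.471°; wrapped into (−180°, 180°]: 32.529°.
Δφ = 51.880 − 59.559 = -7.679°.
a = sin²(Δφ/2) + cos φ₁ · cos φ₂ · sin²(Δλ/2) = 0.029017.
c = 2·atan2(√a, √(1−a)) = 0.34236 rad → d = 6371·c ≈ 2181.15 km.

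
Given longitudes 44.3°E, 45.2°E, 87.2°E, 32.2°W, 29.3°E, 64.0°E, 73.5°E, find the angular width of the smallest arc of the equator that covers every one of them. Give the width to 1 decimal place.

Sort the longitudes: -32.2°, +29.3°, +44.3°, +45.2°, +64.0°, +73.5°, +87.2°.
Eastward gaps between consecutive values (wrapping around): 61.5°, 15.0°, 0.9°, 18.8°, 9.5°, 13.7°, 240.6°.
Largest gap = 240.6° ⇒ minimal covering band is its complement: 360° − 240.6° = 119.4°.
Band runs from -32.2° eastward to +87.2°.

119.4°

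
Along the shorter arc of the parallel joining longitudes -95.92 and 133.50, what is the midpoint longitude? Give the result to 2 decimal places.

Signed shortest Δλ from -95.92° to +133.50° is -130.58°.
Midpoint longitude = -95.92° + (-130.58°)/2 = -95.92° − 65.29° = -161.21°.
(The naïve average (-95.92 + +133.50)/2 = 18.79° is on the wrong side of the globe.)

-161.21°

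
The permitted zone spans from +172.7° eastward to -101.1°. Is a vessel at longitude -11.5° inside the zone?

Band width going east from +172.7° to -101.1°: ((-101.1 − 172.7) mod 360) = 86.2°.
Offset of -11.5° east of the west edge: ((-11.5 − 172.7) mod 360) = 175.8°.
175.8° > 86.2° ⇒ outside.

No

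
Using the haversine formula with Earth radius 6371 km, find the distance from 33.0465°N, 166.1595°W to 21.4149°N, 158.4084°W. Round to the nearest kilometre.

1502 km

Δλ = -158.4084 − -166.1595 = 7.7511°.
Δφ = 21.4149 − 33.0465 = -11.6316°.
a = sin²(Δφ/2) + cos φ₁ · cos φ₂ · sin²(Δλ/2) = 0.013833.
c = 2·atan2(√a, √(1−a)) = 0.23577 rad → d = 6371·c ≈ 1502.10 km.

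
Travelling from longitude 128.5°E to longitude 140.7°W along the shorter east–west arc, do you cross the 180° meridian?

Naïve |-140.7 − 128.5| = 269.2° > 180°, so the shorter arc goes the other way round — across 180°.
Signed shortest Δλ = ((-140.7 − 128.5 + 180) mod 360) − 180 = 90.8°.
Going east by 90.8° from +128.5° passes through 180° before reaching -140.7°.

Yes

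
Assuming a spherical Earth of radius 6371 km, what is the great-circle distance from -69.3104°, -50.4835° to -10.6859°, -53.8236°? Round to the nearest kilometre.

Δλ = -53.8236 − -50.4835 = -3.3401°.
Δφ = -10.6859 − -69.3104 = 58.6245°.
a = sin²(Δφ/2) + cos φ₁ · cos φ₂ · sin²(Δλ/2) = 0.239973.
c = 2·atan2(√a, √(1−a)) = 1.02388 rad → d = 6371·c ≈ 6523.15 km.

6523 km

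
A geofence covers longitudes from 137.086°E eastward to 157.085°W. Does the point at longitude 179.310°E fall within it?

Band width going east from +137.086° to -157.085°: ((-157.085 − 137.086) mod 360) = 65.829°.
Offset of +179.310° east of the west edge: ((179.310 − 137.086) mod 360) = 42.224°.
42.224° ≤ 65.829° ⇒ inside.

Yes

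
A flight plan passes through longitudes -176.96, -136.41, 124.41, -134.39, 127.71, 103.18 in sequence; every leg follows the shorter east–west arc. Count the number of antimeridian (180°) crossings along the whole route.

3

Leg 1: -176.96° → -136.41°, shortest Δλ = 40.55° (east) — does not cross 180°.
Leg 2: -136.41° → +124.41°, shortest Δλ = -99.18° (west) — crosses 180°.
Leg 3: +124.41° → -134.39°, shortest Δλ = 101.2° (east) — crosses 180°.
Leg 4: -134.39° → +127.71°, shortest Δλ = -97.9° (west) — crosses 180°.
Leg 5: +127.71° → +103.18°, shortest Δλ = -24.53° (west) — does not cross 180°.
Total crossings: 3.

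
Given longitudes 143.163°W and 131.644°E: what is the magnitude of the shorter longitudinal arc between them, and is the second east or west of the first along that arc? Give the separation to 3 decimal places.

85.193° west

Raw difference: 131.644 − -143.163 = 274.807°.
Normalise into (−180°, 180°]: 274.807° − 360° = -85.193°.
Negative ⇒ the second point lies to the west; separation 85.193°.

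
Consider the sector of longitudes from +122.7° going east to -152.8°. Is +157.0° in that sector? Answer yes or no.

Yes

Band width going east from +122.7° to -152.8°: ((-152.8 − 122.7) mod 360) = 84.5°.
Offset of +157.0° east of the west edge: ((157.0 − 122.7) mod 360) = 34.3°.
34.3° ≤ 84.5° ⇒ inside.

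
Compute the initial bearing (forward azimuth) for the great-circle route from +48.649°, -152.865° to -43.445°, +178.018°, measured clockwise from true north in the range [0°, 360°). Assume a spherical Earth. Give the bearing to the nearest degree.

201°

Δλ = 178.018 − -152.865 = 330.883°; wrapped into (−180°, 180°]: -29.117°.
θ = atan2( sin Δλ · cos φ₂ , cos φ₁ · sin φ₂ − sin φ₁ · cos φ₂ · cos Δλ )
  = atan2(-0.35328, -0.93046) = -159.209° → normalised to [0°, 360°): 200.791°.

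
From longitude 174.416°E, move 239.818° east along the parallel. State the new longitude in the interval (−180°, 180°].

54.234°E

Start at +174.416°; shift +239.818° → +414.234°.
+414.234° lies outside (−180°, 180°]; subtract 360° → +54.234°.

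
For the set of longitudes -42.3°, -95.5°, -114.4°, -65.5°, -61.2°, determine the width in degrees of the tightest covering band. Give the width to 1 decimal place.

Sort the longitudes: -114.4°, -95.5°, -65.5°, -61.2°, -42.3°.
Eastward gaps between consecutive values (wrapping around): 18.9°, 30.0°, 4.3°, 18.9°, 287.9°.
Largest gap = 287.9° ⇒ minimal covering band is its complement: 360° − 287.9° = 72.1°.
Band runs from -114.4° eastward to -42.3°.

72.1°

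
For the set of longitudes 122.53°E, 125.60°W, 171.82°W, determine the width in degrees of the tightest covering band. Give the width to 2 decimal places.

111.87°

Sort the longitudes: -171.82°, -125.60°, +122.53°.
Eastward gaps between consecutive values (wrapping around): 46.22°, 248.13°, 65.65°.
Largest gap = 248.13° ⇒ minimal covering band is its complement: 360° − 248.13° = 111.87°.
Band runs from +122.53° eastward to -125.60°, crossing the antimeridian.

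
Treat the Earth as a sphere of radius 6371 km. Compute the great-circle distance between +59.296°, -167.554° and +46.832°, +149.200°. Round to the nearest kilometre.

Δλ = 149.200 − -167.554 = 316.754°; wrapped into (−180°, 180°]: -43.246°.
Δφ = 46.832 − 59.296 = -12.464°.
a = sin²(Δφ/2) + cos φ₁ · cos φ₂ · sin²(Δλ/2) = 0.059219.
c = 2·atan2(√a, √(1−a)) = 0.49164 rad → d = 6371·c ≈ 3132.21 km.

3132 km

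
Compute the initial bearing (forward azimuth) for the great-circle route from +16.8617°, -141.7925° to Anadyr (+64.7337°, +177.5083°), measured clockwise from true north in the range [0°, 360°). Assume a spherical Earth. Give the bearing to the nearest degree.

Δλ = 177.5083 − -141.7925 = 319.3008°; wrapped into (−180°, 180°]: -40.6992°.
θ = atan2( sin Δλ · cos φ₂ , cos φ₁ · sin φ₂ − sin φ₁ · cos φ₂ · cos Δλ )
  = atan2(-0.27833, 0.77159) = -19.835° → normalised to [0°, 360°): 340.165°.

340°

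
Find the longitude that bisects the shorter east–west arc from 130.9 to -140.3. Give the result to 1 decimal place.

Signed shortest Δλ from +130.9° to -140.3° is +88.8°.
Midpoint longitude = +130.9° + (+88.8°)/2 = +130.9° + 44.4° = +175.3°.
(The naïve average (+130.9 + -140.3)/2 = -4.7° is on the wrong side of the globe.)

+175.3°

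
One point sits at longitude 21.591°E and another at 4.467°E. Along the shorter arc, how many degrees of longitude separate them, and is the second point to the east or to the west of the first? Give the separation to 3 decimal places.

Raw difference: 4.467 − 21.591 = -17.124°.
Normalise into (−180°, 180°]: -17.124° stays -17.124°.
Negative ⇒ the second point lies to the west; separation 17.124°.

17.124° west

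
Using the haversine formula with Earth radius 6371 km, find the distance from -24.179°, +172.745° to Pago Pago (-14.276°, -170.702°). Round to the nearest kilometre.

Δλ = -170.702 − 172.745 = -343.447°; wrapped into (−180°, 180°]: 16.553°.
Δφ = -14.276 − -24.179 = 9.903°.
a = sin²(Δφ/2) + cos φ₁ · cos φ₂ · sin²(Δλ/2) = 0.025770.
c = 2·atan2(√a, √(1−a)) = 0.32246 rad → d = 6371·c ≈ 2054.36 km.

2054 km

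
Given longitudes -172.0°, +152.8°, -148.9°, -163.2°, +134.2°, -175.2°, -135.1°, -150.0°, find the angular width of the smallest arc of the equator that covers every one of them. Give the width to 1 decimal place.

Sort the longitudes: -175.2°, -172.0°, -163.2°, -150.0°, -148.9°, -135.1°, +134.2°, +152.8°.
Eastward gaps between consecutive values (wrapping around): 3.2°, 8.8°, 13.2°, 1.1°, 13.8°, 269.3°, 18.6°, 32.0°.
Largest gap = 269.3° ⇒ minimal covering band is its complement: 360° − 269.3° = 90.7°.
Band runs from +134.2° eastward to -135.1°, crossing the antimeridian.

90.7°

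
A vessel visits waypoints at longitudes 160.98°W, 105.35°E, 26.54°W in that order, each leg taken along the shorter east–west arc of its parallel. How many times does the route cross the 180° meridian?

Leg 1: -160.98° → +105.35°, shortest Δλ = -93.67° (west) — crosses 180°.
Leg 2: +105.35° → -26.54°, shortest Δλ = -131.89° (west) — does not cross 180°.
Total crossings: 1.

1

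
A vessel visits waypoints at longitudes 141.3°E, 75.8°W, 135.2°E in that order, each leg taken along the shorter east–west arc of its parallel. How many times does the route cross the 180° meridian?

2

Leg 1: +141.3° → -75.8°, shortest Δλ = 142.9° (east) — crosses 180°.
Leg 2: -75.8° → +135.2°, shortest Δλ = -149.0° (west) — crosses 180°.
Total crossings: 2.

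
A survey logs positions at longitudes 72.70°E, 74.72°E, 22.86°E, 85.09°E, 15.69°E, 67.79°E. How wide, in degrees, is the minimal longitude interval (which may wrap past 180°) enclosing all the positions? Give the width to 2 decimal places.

Sort the longitudes: +15.69°, +22.86°, +67.79°, +72.70°, +74.72°, +85.09°.
Eastward gaps between consecutive values (wrapping around): 7.17°, 44.93°, 4.91°, 2.02°, 10.37°, 290.60°.
Largest gap = 290.60° ⇒ minimal covering band is its complement: 360° − 290.60° = 69.40°.
Band runs from +15.69° eastward to +85.09°.

69.40°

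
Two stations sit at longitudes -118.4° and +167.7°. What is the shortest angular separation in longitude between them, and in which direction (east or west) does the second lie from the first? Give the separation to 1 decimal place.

73.9° west

Raw difference: 167.7 − -118.4 = 286.1°.
Normalise into (−180°, 180°]: 286.1° − 360° = -73.9°.
Negative ⇒ the second point lies to the west; separation 73.9°.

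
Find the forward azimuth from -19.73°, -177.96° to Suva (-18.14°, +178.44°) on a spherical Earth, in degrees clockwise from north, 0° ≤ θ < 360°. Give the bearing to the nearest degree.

294°

Δλ = 178.44 − -177.96 = 356.40°; wrapped into (−180°, 180°]: -3.60°.
θ = atan2( sin Δλ · cos φ₂ , cos φ₁ · sin φ₂ − sin φ₁ · cos φ₂ · cos Δλ )
  = atan2(-0.05967, 0.02711) = -65.563° → normalised to [0°, 360°): 294.437°.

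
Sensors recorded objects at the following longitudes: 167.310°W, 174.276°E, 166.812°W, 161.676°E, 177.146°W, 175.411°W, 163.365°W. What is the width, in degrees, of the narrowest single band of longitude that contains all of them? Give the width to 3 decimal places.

34.959°

Sort the longitudes: -177.146°, -175.411°, -167.310°, -166.812°, -163.365°, +161.676°, +174.276°.
Eastward gaps between consecutive values (wrapping around): 1.735°, 8.101°, 0.498°, 3.447°, 325.041°, 12.600°, 8.578°.
Largest gap = 325.041° ⇒ minimal covering band is its complement: 360° − 325.041° = 34.959°.
Band runs from +161.676° eastward to -163.365°, crossing the antimeridian.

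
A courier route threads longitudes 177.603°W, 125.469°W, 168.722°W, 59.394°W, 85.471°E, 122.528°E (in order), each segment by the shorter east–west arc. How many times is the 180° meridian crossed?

Leg 1: -177.603° → -125.469°, shortest Δλ = 52.134° (east) — does not cross 180°.
Leg 2: -125.469° → -168.722°, shortest Δλ = -43.253° (west) — does not cross 180°.
Leg 3: -168.722° → -59.394°, shortest Δλ = 109.328° (east) — does not cross 180°.
Leg 4: -59.394° → +85.471°, shortest Δλ = 144.865° (east) — does not cross 180°.
Leg 5: +85.471° → +122.528°, shortest Δλ = 37.057° (east) — does not cross 180°.
Total crossings: 0.

0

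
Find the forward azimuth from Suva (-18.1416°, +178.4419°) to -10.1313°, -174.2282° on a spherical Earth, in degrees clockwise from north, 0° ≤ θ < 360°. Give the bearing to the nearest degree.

Δλ = -174.2282 − 178.4419 = -352.6701°; wrapped into (−180°, 180°]: 7.3299°.
θ = atan2( sin Δλ · cos φ₂ , cos φ₁ · sin φ₂ − sin φ₁ · cos φ₂ · cos Δλ )
  = atan2(0.12559, 0.13685) = 42.545° → normalised to [0°, 360°): 42.545°.

43°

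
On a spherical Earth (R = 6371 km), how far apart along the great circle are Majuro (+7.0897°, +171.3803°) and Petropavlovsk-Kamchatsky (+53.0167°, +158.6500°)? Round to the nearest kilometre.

Δλ = 158.6500 − 171.3803 = -12.7303°.
Δφ = 53.0167 − 7.0897 = 45.9270°.
a = sin²(Δφ/2) + cos φ₁ · cos φ₂ · sin²(Δλ/2) = 0.159550.
c = 2·atan2(√a, √(1−a)) = 0.82181 rad → d = 6371·c ≈ 5235.73 km.

5236 km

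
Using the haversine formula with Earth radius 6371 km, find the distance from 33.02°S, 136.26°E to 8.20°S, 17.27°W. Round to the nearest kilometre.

14644 km

Δλ = -17.27 − 136.26 = -153.53°.
Δφ = -8.20 − -33.02 = 24.82°.
a = sin²(Δφ/2) + cos φ₁ · cos φ₂ · sin²(Δλ/2) = 0.832592.
c = 2·atan2(√a, √(1−a)) = 2.29854 rad → d = 6371·c ≈ 14643.98 km.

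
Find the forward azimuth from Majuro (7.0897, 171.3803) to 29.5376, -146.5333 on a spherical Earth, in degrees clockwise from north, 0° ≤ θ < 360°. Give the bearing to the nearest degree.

Δλ = -146.5333 − 171.3803 = -317.9136°; wrapped into (−180°, 180°]: 42.0864°.
θ = atan2( sin Δλ · cos φ₂ , cos φ₁ · sin φ₂ − sin φ₁ · cos φ₂ · cos Δλ )
  = atan2(0.58314, 0.40953) = 54.920° → normalised to [0°, 360°): 54.920°.

55°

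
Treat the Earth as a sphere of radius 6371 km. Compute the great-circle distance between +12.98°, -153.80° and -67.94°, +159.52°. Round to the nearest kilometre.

Δλ = 159.52 − -153.80 = 313.32°; wrapped into (−180°, 180°]: -46.68°.
Δφ = -67.94 − 12.98 = -80.92°.
a = sin²(Δφ/2) + cos φ₁ · cos φ₂ · sin²(Δλ/2) = 0.478539.
c = 2·atan2(√a, √(1−a)) = 1.52786 rad → d = 6371·c ≈ 9734.00 km.

9734 km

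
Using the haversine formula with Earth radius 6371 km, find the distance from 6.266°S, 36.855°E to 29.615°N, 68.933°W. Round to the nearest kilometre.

Δλ = -68.933 − 36.855 = -105.788°.
Δφ = 29.615 − -6.266 = 35.881°.
a = sin²(Δφ/2) + cos φ₁ · cos φ₂ · sin²(Δλ/2) = 0.644529.
c = 2·atan2(√a, √(1−a)) = 1.86404 rad → d = 6371·c ≈ 11875.80 km.

11876 km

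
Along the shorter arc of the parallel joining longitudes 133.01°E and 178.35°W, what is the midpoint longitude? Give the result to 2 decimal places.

157.33°E

Signed shortest Δλ from +133.01° to -178.35° is +48.64°.
Midpoint longitude = +133.01° + (+48.64°)/2 = +133.01° + 24.32° = +157.33°.
(The naïve average (+133.01 + -178.35)/2 = -22.67° is on the wrong side of the globe.)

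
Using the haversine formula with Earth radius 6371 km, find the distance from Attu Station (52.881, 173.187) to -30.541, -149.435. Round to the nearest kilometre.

9958 km

Δλ = -149.435 − 173.187 = -322.622°; wrapped into (−180°, 180°]: 37.378°.
Δφ = -30.541 − 52.881 = -83.422°.
a = sin²(Δφ/2) + cos φ₁ · cos φ₂ · sin²(Δλ/2) = 0.496088.
c = 2·atan2(√a, √(1−a)) = 1.56297 rad → d = 6371·c ≈ 9957.70 km.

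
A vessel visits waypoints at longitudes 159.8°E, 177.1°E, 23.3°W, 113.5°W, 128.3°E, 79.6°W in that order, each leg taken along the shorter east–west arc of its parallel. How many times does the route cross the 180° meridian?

Leg 1: +159.8° → +177.1°, shortest Δλ = 17.3° (east) — does not cross 180°.
Leg 2: +177.1° → -23.3°, shortest Δλ = 159.6° (east) — crosses 180°.
Leg 3: -23.3° → -113.5°, shortest Δλ = -90.2° (west) — does not cross 180°.
Leg 4: -113.5° → +128.3°, shortest Δλ = -118.2° (west) — crosses 180°.
Leg 5: +128.3° → -79.6°, shortest Δλ = 152.1° (east) — crosses 180°.
Total crossings: 3.

3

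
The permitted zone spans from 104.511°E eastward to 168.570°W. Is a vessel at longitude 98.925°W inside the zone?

Band width going east from +104.511° to -168.570°: ((-168.570 − 104.511) mod 360) = 86.919°.
Offset of -98.925° east of the west edge: ((-98.925 − 104.511) mod 360) = 156.564°.
156.564° > 86.919° ⇒ outside.

No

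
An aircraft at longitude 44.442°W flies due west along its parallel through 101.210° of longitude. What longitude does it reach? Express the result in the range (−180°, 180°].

145.652°W

Start at -44.442°; shift −101.210° → -145.652°.
-145.652° already lies in (−180°, 180°].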